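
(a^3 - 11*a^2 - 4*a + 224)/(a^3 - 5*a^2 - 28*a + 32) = (a - 7)/(a - 1)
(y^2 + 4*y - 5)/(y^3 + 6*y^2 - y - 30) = (y - 1)/(y^2 + y - 6)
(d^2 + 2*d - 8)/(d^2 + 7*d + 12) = (d - 2)/(d + 3)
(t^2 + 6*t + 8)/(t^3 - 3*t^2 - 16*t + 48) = (t + 2)/(t^2 - 7*t + 12)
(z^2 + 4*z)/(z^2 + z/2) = 2*(z + 4)/(2*z + 1)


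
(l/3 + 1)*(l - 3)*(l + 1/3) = l^3/3 + l^2/9 - 3*l - 1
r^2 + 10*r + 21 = (r + 3)*(r + 7)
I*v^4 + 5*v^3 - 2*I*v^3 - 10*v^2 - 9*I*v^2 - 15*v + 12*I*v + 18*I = (v - 3)*(v - 3*I)*(v - 2*I)*(I*v + I)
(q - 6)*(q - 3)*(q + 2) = q^3 - 7*q^2 + 36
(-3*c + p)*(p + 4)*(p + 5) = -3*c*p^2 - 27*c*p - 60*c + p^3 + 9*p^2 + 20*p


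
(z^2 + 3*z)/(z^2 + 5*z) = (z + 3)/(z + 5)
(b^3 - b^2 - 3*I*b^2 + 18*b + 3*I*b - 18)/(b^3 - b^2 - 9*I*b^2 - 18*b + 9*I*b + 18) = (b + 3*I)/(b - 3*I)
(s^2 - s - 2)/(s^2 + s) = (s - 2)/s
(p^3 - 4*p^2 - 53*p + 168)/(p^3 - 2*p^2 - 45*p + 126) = (p - 8)/(p - 6)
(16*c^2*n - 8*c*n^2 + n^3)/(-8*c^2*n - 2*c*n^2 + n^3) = (-4*c + n)/(2*c + n)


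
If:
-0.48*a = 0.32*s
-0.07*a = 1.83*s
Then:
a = 0.00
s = 0.00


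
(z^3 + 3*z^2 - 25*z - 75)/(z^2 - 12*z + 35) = (z^2 + 8*z + 15)/(z - 7)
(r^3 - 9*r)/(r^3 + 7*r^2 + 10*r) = (r^2 - 9)/(r^2 + 7*r + 10)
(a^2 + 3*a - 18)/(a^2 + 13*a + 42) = (a - 3)/(a + 7)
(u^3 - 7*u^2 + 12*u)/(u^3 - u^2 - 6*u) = (u - 4)/(u + 2)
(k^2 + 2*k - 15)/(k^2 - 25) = (k - 3)/(k - 5)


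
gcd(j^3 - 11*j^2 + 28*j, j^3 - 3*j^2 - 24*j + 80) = j - 4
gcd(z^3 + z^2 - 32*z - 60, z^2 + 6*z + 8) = z + 2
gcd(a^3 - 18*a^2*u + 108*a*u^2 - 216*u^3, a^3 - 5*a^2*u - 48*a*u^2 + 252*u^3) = a^2 - 12*a*u + 36*u^2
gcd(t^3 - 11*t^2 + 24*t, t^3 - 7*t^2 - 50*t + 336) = t - 8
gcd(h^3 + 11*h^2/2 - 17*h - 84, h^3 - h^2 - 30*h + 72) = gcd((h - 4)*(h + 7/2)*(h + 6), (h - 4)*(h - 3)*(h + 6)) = h^2 + 2*h - 24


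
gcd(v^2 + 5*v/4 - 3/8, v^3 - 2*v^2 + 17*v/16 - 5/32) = v - 1/4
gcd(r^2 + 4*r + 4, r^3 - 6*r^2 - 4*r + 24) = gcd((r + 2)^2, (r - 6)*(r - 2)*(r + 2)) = r + 2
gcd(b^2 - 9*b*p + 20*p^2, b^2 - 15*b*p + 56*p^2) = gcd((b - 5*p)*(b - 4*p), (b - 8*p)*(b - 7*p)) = 1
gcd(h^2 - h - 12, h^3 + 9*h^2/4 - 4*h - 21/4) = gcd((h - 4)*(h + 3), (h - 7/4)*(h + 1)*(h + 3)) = h + 3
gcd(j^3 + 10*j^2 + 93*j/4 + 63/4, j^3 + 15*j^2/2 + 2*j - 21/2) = j^2 + 17*j/2 + 21/2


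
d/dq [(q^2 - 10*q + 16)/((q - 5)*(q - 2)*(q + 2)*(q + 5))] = 2*(-q^3 + 11*q^2 + 16*q - 125)/(q^6 + 4*q^5 - 46*q^4 - 200*q^3 + 425*q^2 + 2500*q + 2500)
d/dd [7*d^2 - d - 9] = 14*d - 1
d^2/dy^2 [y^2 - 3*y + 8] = 2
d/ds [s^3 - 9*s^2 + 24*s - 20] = 3*s^2 - 18*s + 24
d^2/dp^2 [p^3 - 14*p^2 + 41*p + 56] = 6*p - 28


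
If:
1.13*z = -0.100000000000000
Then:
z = -0.09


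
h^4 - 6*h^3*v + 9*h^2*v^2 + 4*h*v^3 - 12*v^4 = (h - 3*v)*(h - 2*v)^2*(h + v)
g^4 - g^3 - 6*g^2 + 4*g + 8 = (g - 2)^2*(g + 1)*(g + 2)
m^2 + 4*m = m*(m + 4)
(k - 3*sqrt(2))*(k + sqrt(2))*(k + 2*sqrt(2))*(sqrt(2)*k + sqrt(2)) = sqrt(2)*k^4 + sqrt(2)*k^3 - 14*sqrt(2)*k^2 - 24*k - 14*sqrt(2)*k - 24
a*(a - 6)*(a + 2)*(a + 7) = a^4 + 3*a^3 - 40*a^2 - 84*a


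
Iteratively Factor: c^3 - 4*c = (c)*(c^2 - 4) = c*(c - 2)*(c + 2)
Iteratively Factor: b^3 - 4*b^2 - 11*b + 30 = (b - 5)*(b^2 + b - 6) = (b - 5)*(b + 3)*(b - 2)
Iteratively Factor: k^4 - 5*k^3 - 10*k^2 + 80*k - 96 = (k + 4)*(k^3 - 9*k^2 + 26*k - 24) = (k - 3)*(k + 4)*(k^2 - 6*k + 8) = (k - 3)*(k - 2)*(k + 4)*(k - 4)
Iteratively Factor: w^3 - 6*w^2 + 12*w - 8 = (w - 2)*(w^2 - 4*w + 4) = (w - 2)^2*(w - 2)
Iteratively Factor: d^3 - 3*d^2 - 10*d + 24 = (d - 4)*(d^2 + d - 6) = (d - 4)*(d - 2)*(d + 3)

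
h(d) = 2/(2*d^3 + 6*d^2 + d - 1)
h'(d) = 2*(-6*d^2 - 12*d - 1)/(2*d^3 + 6*d^2 + d - 1)^2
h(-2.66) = 1.74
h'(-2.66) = -17.40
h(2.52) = 0.03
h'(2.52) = -0.03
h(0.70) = 0.60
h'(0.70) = -2.23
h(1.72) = 0.07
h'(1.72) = -0.10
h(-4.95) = -0.02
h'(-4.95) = -0.02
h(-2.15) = 0.42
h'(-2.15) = -0.26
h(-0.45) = -4.79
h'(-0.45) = 36.59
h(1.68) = 0.07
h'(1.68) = -0.10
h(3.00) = 0.02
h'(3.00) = -0.02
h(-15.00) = 0.00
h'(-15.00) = 0.00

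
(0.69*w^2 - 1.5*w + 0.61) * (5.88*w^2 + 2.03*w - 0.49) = 4.0572*w^4 - 7.4193*w^3 + 0.2037*w^2 + 1.9733*w - 0.2989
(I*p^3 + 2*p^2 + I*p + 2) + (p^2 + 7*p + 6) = I*p^3 + 3*p^2 + 7*p + I*p + 8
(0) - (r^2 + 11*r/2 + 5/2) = -r^2 - 11*r/2 - 5/2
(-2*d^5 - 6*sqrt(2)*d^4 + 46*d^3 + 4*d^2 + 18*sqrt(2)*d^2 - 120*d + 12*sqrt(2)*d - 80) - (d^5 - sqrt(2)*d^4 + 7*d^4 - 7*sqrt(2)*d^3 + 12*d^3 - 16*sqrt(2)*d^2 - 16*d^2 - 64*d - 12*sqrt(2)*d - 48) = -3*d^5 - 5*sqrt(2)*d^4 - 7*d^4 + 7*sqrt(2)*d^3 + 34*d^3 + 20*d^2 + 34*sqrt(2)*d^2 - 56*d + 24*sqrt(2)*d - 32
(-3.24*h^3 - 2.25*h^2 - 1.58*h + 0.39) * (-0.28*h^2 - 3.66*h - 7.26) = 0.9072*h^5 + 12.4884*h^4 + 32.1998*h^3 + 22.0086*h^2 + 10.0434*h - 2.8314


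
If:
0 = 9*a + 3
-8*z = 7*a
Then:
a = -1/3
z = 7/24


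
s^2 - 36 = (s - 6)*(s + 6)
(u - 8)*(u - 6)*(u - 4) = u^3 - 18*u^2 + 104*u - 192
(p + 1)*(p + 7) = p^2 + 8*p + 7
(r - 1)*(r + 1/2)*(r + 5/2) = r^3 + 2*r^2 - 7*r/4 - 5/4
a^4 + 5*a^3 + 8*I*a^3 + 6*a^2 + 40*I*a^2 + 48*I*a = a*(a + 2)*(a + 3)*(a + 8*I)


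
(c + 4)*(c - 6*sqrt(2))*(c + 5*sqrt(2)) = c^3 - sqrt(2)*c^2 + 4*c^2 - 60*c - 4*sqrt(2)*c - 240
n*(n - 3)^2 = n^3 - 6*n^2 + 9*n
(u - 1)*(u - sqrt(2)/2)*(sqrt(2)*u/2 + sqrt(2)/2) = sqrt(2)*u^3/2 - u^2/2 - sqrt(2)*u/2 + 1/2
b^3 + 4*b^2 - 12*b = b*(b - 2)*(b + 6)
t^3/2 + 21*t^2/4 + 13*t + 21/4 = (t/2 + 1/4)*(t + 3)*(t + 7)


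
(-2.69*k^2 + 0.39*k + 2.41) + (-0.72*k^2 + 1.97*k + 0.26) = -3.41*k^2 + 2.36*k + 2.67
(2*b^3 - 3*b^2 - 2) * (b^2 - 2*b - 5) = 2*b^5 - 7*b^4 - 4*b^3 + 13*b^2 + 4*b + 10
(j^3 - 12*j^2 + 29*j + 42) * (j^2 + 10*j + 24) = j^5 - 2*j^4 - 67*j^3 + 44*j^2 + 1116*j + 1008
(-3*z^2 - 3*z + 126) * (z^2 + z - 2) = -3*z^4 - 6*z^3 + 129*z^2 + 132*z - 252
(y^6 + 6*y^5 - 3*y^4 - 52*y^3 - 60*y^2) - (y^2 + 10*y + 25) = y^6 + 6*y^5 - 3*y^4 - 52*y^3 - 61*y^2 - 10*y - 25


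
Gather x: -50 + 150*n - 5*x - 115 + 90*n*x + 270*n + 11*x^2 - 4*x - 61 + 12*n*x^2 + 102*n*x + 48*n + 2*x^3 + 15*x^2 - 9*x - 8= 468*n + 2*x^3 + x^2*(12*n + 26) + x*(192*n - 18) - 234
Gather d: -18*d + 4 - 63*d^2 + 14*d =-63*d^2 - 4*d + 4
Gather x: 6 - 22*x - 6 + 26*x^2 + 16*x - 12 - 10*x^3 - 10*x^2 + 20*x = -10*x^3 + 16*x^2 + 14*x - 12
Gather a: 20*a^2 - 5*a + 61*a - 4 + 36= 20*a^2 + 56*a + 32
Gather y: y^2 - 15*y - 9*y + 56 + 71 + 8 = y^2 - 24*y + 135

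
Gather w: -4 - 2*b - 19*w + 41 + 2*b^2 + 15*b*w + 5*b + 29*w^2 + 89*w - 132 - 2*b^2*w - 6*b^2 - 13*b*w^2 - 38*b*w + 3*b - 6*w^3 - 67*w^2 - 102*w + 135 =-4*b^2 + 6*b - 6*w^3 + w^2*(-13*b - 38) + w*(-2*b^2 - 23*b - 32) + 40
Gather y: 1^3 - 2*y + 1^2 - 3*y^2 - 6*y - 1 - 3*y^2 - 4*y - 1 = -6*y^2 - 12*y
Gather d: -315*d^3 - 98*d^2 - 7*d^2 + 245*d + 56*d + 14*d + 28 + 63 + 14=-315*d^3 - 105*d^2 + 315*d + 105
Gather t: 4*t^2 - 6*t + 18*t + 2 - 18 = 4*t^2 + 12*t - 16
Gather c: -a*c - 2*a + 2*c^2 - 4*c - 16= -2*a + 2*c^2 + c*(-a - 4) - 16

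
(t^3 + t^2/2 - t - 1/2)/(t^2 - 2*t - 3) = (2*t^2 - t - 1)/(2*(t - 3))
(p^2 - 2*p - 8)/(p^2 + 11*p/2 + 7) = 2*(p - 4)/(2*p + 7)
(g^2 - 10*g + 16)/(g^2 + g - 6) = (g - 8)/(g + 3)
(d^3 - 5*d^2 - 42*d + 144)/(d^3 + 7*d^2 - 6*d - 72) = (d - 8)/(d + 4)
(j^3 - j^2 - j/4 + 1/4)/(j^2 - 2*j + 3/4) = (2*j^2 - j - 1)/(2*j - 3)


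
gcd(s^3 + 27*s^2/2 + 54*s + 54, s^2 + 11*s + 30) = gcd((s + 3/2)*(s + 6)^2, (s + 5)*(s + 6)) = s + 6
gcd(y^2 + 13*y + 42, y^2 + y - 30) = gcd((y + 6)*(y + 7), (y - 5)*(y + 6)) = y + 6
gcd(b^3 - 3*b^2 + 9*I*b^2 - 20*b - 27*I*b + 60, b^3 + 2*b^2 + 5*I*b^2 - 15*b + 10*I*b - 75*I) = b^2 + b*(-3 + 5*I) - 15*I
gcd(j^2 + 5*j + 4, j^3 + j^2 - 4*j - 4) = j + 1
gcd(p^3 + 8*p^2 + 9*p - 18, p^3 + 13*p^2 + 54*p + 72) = p^2 + 9*p + 18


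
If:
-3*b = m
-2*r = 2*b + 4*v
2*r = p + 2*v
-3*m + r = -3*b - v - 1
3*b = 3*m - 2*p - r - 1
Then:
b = -13/147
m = 13/49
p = 2/147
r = 5/147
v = 4/147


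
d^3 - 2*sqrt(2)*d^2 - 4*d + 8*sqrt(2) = (d - 2)*(d + 2)*(d - 2*sqrt(2))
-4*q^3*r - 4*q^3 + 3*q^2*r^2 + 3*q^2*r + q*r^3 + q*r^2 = (-q + r)*(4*q + r)*(q*r + q)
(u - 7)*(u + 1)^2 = u^3 - 5*u^2 - 13*u - 7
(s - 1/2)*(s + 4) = s^2 + 7*s/2 - 2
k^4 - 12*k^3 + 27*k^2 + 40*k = k*(k - 8)*(k - 5)*(k + 1)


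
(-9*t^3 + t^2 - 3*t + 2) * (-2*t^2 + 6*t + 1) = 18*t^5 - 56*t^4 + 3*t^3 - 21*t^2 + 9*t + 2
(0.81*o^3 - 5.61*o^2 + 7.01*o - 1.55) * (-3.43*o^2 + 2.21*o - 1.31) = -2.7783*o^5 + 21.0324*o^4 - 37.5035*o^3 + 28.1577*o^2 - 12.6086*o + 2.0305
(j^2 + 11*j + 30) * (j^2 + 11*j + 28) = j^4 + 22*j^3 + 179*j^2 + 638*j + 840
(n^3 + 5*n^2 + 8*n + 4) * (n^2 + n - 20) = n^5 + 6*n^4 - 7*n^3 - 88*n^2 - 156*n - 80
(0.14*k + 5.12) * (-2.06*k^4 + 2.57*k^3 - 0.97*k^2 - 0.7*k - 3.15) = -0.2884*k^5 - 10.1874*k^4 + 13.0226*k^3 - 5.0644*k^2 - 4.025*k - 16.128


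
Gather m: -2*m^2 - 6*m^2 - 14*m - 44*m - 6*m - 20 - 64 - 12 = -8*m^2 - 64*m - 96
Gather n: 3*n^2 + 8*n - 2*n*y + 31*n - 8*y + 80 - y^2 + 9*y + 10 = 3*n^2 + n*(39 - 2*y) - y^2 + y + 90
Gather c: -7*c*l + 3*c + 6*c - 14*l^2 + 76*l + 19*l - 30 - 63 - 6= c*(9 - 7*l) - 14*l^2 + 95*l - 99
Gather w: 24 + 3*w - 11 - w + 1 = 2*w + 14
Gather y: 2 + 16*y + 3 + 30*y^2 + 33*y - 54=30*y^2 + 49*y - 49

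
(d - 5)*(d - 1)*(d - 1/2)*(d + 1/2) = d^4 - 6*d^3 + 19*d^2/4 + 3*d/2 - 5/4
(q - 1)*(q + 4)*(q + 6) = q^3 + 9*q^2 + 14*q - 24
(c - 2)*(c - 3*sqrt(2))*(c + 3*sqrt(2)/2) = c^3 - 3*sqrt(2)*c^2/2 - 2*c^2 - 9*c + 3*sqrt(2)*c + 18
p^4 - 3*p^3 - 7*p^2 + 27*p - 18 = (p - 3)*(p - 2)*(p - 1)*(p + 3)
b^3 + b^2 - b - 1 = (b - 1)*(b + 1)^2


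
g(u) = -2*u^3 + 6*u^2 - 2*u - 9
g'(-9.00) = -596.00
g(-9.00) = 1953.00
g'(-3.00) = -92.00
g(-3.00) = 105.00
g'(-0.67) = -12.73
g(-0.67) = -4.37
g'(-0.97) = -19.29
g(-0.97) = 0.41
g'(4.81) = -83.10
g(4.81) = -102.37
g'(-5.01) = -212.72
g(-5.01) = 403.12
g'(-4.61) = -184.83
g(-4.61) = 323.68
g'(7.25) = -230.38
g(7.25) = -470.28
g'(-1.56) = -35.32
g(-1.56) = 16.31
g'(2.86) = -16.76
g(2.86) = -12.43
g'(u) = -6*u^2 + 12*u - 2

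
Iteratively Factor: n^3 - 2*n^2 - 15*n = (n - 5)*(n^2 + 3*n) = (n - 5)*(n + 3)*(n)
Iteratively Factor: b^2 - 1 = (b + 1)*(b - 1)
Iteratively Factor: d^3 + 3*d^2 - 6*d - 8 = (d + 4)*(d^2 - d - 2) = (d - 2)*(d + 4)*(d + 1)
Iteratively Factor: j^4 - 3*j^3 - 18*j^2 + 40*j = (j)*(j^3 - 3*j^2 - 18*j + 40) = j*(j - 2)*(j^2 - j - 20) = j*(j - 2)*(j + 4)*(j - 5)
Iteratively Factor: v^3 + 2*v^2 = (v)*(v^2 + 2*v) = v*(v + 2)*(v)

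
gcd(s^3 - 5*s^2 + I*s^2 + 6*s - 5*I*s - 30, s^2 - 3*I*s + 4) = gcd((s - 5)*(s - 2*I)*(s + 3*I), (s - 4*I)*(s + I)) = 1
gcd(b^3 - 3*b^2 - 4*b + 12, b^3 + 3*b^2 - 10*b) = b - 2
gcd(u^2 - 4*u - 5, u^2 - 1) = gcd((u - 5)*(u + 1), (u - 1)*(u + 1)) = u + 1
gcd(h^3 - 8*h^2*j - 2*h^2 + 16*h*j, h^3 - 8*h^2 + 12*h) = h^2 - 2*h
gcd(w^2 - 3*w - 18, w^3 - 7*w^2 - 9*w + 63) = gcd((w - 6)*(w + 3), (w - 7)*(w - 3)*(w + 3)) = w + 3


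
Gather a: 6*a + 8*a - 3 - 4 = 14*a - 7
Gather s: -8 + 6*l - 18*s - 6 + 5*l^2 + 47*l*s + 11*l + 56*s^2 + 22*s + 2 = 5*l^2 + 17*l + 56*s^2 + s*(47*l + 4) - 12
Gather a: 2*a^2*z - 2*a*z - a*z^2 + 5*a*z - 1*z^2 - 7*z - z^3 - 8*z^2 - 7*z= 2*a^2*z + a*(-z^2 + 3*z) - z^3 - 9*z^2 - 14*z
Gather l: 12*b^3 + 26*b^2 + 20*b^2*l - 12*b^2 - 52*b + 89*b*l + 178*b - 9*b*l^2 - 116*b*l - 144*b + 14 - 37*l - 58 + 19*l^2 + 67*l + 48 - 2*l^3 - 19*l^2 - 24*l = 12*b^3 + 14*b^2 - 9*b*l^2 - 18*b - 2*l^3 + l*(20*b^2 - 27*b + 6) + 4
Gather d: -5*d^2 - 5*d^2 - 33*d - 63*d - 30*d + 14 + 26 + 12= -10*d^2 - 126*d + 52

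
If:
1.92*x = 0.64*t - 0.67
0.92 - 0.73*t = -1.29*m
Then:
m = 1.69767441860465*x - 0.120760658914729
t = 3.0*x + 1.046875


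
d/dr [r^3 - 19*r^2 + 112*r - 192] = 3*r^2 - 38*r + 112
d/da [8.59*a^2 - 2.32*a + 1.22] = 17.18*a - 2.32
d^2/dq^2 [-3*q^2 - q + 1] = -6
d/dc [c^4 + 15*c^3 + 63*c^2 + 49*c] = 4*c^3 + 45*c^2 + 126*c + 49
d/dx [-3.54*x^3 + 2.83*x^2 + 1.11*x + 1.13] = -10.62*x^2 + 5.66*x + 1.11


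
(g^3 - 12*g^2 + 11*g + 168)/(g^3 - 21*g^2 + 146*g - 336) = (g + 3)/(g - 6)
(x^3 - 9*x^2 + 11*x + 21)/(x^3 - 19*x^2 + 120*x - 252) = (x^2 - 2*x - 3)/(x^2 - 12*x + 36)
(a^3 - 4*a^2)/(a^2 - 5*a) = a*(a - 4)/(a - 5)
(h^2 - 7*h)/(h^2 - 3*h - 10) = h*(7 - h)/(-h^2 + 3*h + 10)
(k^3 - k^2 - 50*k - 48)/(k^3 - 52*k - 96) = (k + 1)/(k + 2)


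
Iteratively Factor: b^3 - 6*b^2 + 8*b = (b - 4)*(b^2 - 2*b) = (b - 4)*(b - 2)*(b)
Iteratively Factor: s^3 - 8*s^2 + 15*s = (s - 3)*(s^2 - 5*s) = s*(s - 3)*(s - 5)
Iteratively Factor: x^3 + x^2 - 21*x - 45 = (x - 5)*(x^2 + 6*x + 9) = (x - 5)*(x + 3)*(x + 3)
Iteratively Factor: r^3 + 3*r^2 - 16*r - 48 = (r + 4)*(r^2 - r - 12) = (r - 4)*(r + 4)*(r + 3)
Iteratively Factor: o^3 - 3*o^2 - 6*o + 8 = (o - 4)*(o^2 + o - 2) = (o - 4)*(o + 2)*(o - 1)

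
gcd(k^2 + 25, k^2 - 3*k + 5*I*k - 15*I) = k + 5*I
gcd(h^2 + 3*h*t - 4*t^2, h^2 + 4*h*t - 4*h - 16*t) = h + 4*t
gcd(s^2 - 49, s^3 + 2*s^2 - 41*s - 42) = s + 7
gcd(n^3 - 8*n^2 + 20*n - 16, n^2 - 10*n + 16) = n - 2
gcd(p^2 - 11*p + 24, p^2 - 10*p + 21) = p - 3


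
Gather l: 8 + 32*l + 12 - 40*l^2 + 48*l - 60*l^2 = -100*l^2 + 80*l + 20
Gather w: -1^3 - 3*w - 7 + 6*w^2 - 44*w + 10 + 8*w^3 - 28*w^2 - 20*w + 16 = 8*w^3 - 22*w^2 - 67*w + 18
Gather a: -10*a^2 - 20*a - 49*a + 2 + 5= -10*a^2 - 69*a + 7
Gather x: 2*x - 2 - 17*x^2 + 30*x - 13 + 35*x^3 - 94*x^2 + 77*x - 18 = 35*x^3 - 111*x^2 + 109*x - 33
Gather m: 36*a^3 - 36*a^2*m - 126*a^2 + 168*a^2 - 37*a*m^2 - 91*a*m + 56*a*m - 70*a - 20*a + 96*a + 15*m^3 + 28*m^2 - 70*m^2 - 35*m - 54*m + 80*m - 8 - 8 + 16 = 36*a^3 + 42*a^2 + 6*a + 15*m^3 + m^2*(-37*a - 42) + m*(-36*a^2 - 35*a - 9)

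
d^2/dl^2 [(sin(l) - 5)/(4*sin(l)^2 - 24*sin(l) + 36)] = (-sin(l)^3 + 8*sin(l)^2 + 23*sin(l) - 18)/(4*(sin(l) - 3)^4)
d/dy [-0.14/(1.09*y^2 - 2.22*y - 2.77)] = (0.3052*y - 0.3108)/(-1.09*y^2 + 2.22*y + 2.77)^2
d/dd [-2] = 0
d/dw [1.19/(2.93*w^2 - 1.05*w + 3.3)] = (1.2495 - 6.9734*w)/(2.93*w^2 - 1.05*w + 3.3)^2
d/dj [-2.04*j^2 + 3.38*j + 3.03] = 3.38 - 4.08*j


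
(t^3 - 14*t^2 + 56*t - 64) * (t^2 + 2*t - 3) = t^5 - 12*t^4 + 25*t^3 + 90*t^2 - 296*t + 192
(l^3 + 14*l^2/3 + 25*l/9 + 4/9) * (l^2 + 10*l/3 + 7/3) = l^5 + 8*l^4 + 62*l^3/3 + 556*l^2/27 + 215*l/27 + 28/27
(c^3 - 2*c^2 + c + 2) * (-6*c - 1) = -6*c^4 + 11*c^3 - 4*c^2 - 13*c - 2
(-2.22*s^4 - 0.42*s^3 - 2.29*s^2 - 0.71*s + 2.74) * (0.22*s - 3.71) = -0.4884*s^5 + 8.1438*s^4 + 1.0544*s^3 + 8.3397*s^2 + 3.2369*s - 10.1654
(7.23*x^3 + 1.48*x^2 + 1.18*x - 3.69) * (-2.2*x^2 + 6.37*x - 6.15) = -15.906*x^5 + 42.7991*x^4 - 37.6329*x^3 + 6.5326*x^2 - 30.7623*x + 22.6935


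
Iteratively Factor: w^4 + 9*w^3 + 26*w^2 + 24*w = (w + 3)*(w^3 + 6*w^2 + 8*w) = (w + 2)*(w + 3)*(w^2 + 4*w) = w*(w + 2)*(w + 3)*(w + 4)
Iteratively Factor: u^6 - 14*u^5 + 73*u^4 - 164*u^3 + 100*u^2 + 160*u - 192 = (u - 2)*(u^5 - 12*u^4 + 49*u^3 - 66*u^2 - 32*u + 96) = (u - 3)*(u - 2)*(u^4 - 9*u^3 + 22*u^2 - 32) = (u - 3)*(u - 2)^2*(u^3 - 7*u^2 + 8*u + 16) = (u - 4)*(u - 3)*(u - 2)^2*(u^2 - 3*u - 4) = (u - 4)*(u - 3)*(u - 2)^2*(u + 1)*(u - 4)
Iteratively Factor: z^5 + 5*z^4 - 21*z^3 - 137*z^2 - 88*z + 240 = (z + 4)*(z^4 + z^3 - 25*z^2 - 37*z + 60) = (z + 3)*(z + 4)*(z^3 - 2*z^2 - 19*z + 20) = (z - 5)*(z + 3)*(z + 4)*(z^2 + 3*z - 4) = (z - 5)*(z - 1)*(z + 3)*(z + 4)*(z + 4)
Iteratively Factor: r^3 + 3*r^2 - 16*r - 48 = (r + 3)*(r^2 - 16) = (r + 3)*(r + 4)*(r - 4)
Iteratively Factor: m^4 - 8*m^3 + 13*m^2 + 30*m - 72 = (m - 3)*(m^3 - 5*m^2 - 2*m + 24) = (m - 3)*(m + 2)*(m^2 - 7*m + 12) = (m - 3)^2*(m + 2)*(m - 4)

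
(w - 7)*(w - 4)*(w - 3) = w^3 - 14*w^2 + 61*w - 84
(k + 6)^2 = k^2 + 12*k + 36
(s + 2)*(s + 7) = s^2 + 9*s + 14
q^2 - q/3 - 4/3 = (q - 4/3)*(q + 1)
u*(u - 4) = u^2 - 4*u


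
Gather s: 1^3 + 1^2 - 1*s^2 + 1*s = -s^2 + s + 2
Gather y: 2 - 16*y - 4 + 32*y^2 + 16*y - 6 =32*y^2 - 8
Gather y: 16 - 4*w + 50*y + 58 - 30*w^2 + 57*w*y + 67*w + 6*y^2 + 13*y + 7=-30*w^2 + 63*w + 6*y^2 + y*(57*w + 63) + 81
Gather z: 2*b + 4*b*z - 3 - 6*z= 2*b + z*(4*b - 6) - 3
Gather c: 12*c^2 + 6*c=12*c^2 + 6*c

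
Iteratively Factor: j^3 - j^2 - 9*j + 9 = (j - 1)*(j^2 - 9) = (j - 1)*(j + 3)*(j - 3)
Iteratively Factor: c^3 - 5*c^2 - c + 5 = (c + 1)*(c^2 - 6*c + 5) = (c - 5)*(c + 1)*(c - 1)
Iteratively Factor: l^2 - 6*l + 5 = (l - 1)*(l - 5)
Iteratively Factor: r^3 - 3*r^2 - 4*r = (r - 4)*(r^2 + r) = r*(r - 4)*(r + 1)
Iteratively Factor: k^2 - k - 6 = (k + 2)*(k - 3)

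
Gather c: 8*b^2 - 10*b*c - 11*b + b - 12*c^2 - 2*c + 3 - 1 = 8*b^2 - 10*b - 12*c^2 + c*(-10*b - 2) + 2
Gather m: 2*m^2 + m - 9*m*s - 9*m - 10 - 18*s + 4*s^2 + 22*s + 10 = 2*m^2 + m*(-9*s - 8) + 4*s^2 + 4*s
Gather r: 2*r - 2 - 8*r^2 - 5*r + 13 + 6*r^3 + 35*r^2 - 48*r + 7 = 6*r^3 + 27*r^2 - 51*r + 18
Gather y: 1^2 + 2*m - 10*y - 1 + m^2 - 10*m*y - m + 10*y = m^2 - 10*m*y + m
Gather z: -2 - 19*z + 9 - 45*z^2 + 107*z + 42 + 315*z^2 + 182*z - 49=270*z^2 + 270*z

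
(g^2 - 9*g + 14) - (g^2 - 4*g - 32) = 46 - 5*g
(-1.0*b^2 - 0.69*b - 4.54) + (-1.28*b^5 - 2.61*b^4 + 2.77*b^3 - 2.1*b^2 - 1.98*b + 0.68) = -1.28*b^5 - 2.61*b^4 + 2.77*b^3 - 3.1*b^2 - 2.67*b - 3.86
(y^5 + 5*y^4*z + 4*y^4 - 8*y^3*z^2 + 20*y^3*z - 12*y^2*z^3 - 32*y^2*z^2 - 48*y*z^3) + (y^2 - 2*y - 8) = y^5 + 5*y^4*z + 4*y^4 - 8*y^3*z^2 + 20*y^3*z - 12*y^2*z^3 - 32*y^2*z^2 + y^2 - 48*y*z^3 - 2*y - 8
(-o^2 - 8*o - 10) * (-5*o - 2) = 5*o^3 + 42*o^2 + 66*o + 20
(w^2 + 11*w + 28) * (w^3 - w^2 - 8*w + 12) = w^5 + 10*w^4 + 9*w^3 - 104*w^2 - 92*w + 336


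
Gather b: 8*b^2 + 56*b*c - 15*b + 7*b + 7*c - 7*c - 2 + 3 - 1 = 8*b^2 + b*(56*c - 8)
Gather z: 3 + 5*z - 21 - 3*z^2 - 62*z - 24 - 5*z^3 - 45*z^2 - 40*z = -5*z^3 - 48*z^2 - 97*z - 42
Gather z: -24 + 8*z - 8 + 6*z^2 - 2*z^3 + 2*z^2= -2*z^3 + 8*z^2 + 8*z - 32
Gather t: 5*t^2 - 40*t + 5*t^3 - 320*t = 5*t^3 + 5*t^2 - 360*t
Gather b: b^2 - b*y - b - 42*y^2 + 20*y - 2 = b^2 + b*(-y - 1) - 42*y^2 + 20*y - 2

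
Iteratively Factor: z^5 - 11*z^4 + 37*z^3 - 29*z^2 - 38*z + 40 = (z - 1)*(z^4 - 10*z^3 + 27*z^2 - 2*z - 40) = (z - 5)*(z - 1)*(z^3 - 5*z^2 + 2*z + 8) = (z - 5)*(z - 2)*(z - 1)*(z^2 - 3*z - 4) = (z - 5)*(z - 2)*(z - 1)*(z + 1)*(z - 4)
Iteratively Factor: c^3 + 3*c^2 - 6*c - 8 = (c - 2)*(c^2 + 5*c + 4) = (c - 2)*(c + 4)*(c + 1)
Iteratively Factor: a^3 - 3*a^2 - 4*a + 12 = (a - 2)*(a^2 - a - 6) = (a - 3)*(a - 2)*(a + 2)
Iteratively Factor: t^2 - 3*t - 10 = (t - 5)*(t + 2)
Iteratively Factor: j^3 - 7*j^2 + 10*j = (j)*(j^2 - 7*j + 10) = j*(j - 5)*(j - 2)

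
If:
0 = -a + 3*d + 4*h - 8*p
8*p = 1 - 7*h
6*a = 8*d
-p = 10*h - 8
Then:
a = -496/73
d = -372/73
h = 63/73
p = -46/73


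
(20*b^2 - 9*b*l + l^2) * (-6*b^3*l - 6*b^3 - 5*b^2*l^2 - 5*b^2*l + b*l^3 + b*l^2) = -120*b^5*l - 120*b^5 - 46*b^4*l^2 - 46*b^4*l + 59*b^3*l^3 + 59*b^3*l^2 - 14*b^2*l^4 - 14*b^2*l^3 + b*l^5 + b*l^4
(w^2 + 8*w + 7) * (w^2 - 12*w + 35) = w^4 - 4*w^3 - 54*w^2 + 196*w + 245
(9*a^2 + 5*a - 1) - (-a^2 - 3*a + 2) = 10*a^2 + 8*a - 3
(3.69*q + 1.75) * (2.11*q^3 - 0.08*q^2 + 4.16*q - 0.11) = 7.7859*q^4 + 3.3973*q^3 + 15.2104*q^2 + 6.8741*q - 0.1925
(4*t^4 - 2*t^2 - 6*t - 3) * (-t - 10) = -4*t^5 - 40*t^4 + 2*t^3 + 26*t^2 + 63*t + 30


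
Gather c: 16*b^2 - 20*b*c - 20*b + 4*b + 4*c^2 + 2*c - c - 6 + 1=16*b^2 - 16*b + 4*c^2 + c*(1 - 20*b) - 5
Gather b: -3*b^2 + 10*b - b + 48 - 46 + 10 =-3*b^2 + 9*b + 12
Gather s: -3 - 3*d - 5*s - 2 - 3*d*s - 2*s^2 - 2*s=-3*d - 2*s^2 + s*(-3*d - 7) - 5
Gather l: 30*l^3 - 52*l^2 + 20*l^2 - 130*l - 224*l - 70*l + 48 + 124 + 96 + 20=30*l^3 - 32*l^2 - 424*l + 288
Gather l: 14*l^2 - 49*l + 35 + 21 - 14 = 14*l^2 - 49*l + 42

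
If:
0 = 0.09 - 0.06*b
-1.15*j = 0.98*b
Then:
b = 1.50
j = -1.28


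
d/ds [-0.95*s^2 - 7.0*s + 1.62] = -1.9*s - 7.0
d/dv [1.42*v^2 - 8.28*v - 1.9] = 2.84*v - 8.28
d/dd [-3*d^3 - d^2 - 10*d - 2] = -9*d^2 - 2*d - 10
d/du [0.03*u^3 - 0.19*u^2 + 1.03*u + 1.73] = 0.09*u^2 - 0.38*u + 1.03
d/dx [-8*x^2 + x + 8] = 1 - 16*x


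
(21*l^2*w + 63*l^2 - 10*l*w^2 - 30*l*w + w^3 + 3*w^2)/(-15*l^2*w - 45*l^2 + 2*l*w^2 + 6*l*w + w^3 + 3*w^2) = (-7*l + w)/(5*l + w)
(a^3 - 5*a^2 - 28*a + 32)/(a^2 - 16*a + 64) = (a^2 + 3*a - 4)/(a - 8)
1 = 1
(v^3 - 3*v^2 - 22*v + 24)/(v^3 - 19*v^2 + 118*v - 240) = (v^2 + 3*v - 4)/(v^2 - 13*v + 40)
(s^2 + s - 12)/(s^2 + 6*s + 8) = (s - 3)/(s + 2)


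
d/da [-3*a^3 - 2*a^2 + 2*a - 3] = -9*a^2 - 4*a + 2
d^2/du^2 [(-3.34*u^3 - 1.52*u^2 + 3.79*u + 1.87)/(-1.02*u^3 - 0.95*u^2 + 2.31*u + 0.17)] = (-7.105427357601e-15*u^7 - 3.31010399999998*u^6 + 23.559552*u^5 - 16.94322*u^4 - 6.60822600000002*u^3 + 17.76687*u^2 + 19.583388*u - 17.496502)/(1.061208*u^9 + 2.96514*u^8 - 4.448322*u^7 - 13.103569*u^6 + 9.085761*u^5 + 17.150934*u^4 - 9.999567*u^3 - 2.639046*u^2 - 0.200277*u - 0.004913)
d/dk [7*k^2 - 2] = 14*k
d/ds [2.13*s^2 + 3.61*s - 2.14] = 4.26*s + 3.61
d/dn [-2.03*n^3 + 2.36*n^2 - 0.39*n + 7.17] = -6.09*n^2 + 4.72*n - 0.39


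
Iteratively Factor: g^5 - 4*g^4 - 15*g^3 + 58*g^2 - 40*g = (g - 2)*(g^4 - 2*g^3 - 19*g^2 + 20*g) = (g - 5)*(g - 2)*(g^3 + 3*g^2 - 4*g) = (g - 5)*(g - 2)*(g - 1)*(g^2 + 4*g) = g*(g - 5)*(g - 2)*(g - 1)*(g + 4)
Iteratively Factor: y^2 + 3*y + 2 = (y + 2)*(y + 1)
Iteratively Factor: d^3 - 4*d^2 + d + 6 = (d + 1)*(d^2 - 5*d + 6) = (d - 3)*(d + 1)*(d - 2)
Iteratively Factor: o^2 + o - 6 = (o + 3)*(o - 2)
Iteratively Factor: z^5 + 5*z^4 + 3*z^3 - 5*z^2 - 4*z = (z + 1)*(z^4 + 4*z^3 - z^2 - 4*z) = (z - 1)*(z + 1)*(z^3 + 5*z^2 + 4*z) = (z - 1)*(z + 1)*(z + 4)*(z^2 + z) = (z - 1)*(z + 1)^2*(z + 4)*(z)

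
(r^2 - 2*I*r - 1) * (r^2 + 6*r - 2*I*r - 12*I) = r^4 + 6*r^3 - 4*I*r^3 - 5*r^2 - 24*I*r^2 - 30*r + 2*I*r + 12*I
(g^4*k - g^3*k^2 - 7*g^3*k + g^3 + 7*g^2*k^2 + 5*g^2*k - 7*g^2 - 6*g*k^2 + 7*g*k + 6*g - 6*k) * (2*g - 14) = 2*g^5*k - 2*g^4*k^2 - 28*g^4*k + 2*g^4 + 28*g^3*k^2 + 108*g^3*k - 28*g^3 - 110*g^2*k^2 - 56*g^2*k + 110*g^2 + 84*g*k^2 - 110*g*k - 84*g + 84*k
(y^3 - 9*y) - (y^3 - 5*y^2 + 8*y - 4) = 5*y^2 - 17*y + 4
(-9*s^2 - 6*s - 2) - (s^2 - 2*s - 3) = -10*s^2 - 4*s + 1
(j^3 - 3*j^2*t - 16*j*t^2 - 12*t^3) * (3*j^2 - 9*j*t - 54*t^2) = 3*j^5 - 18*j^4*t - 75*j^3*t^2 + 270*j^2*t^3 + 972*j*t^4 + 648*t^5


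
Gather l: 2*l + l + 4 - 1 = 3*l + 3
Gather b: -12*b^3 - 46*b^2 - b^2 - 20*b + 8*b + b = -12*b^3 - 47*b^2 - 11*b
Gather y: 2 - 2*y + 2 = 4 - 2*y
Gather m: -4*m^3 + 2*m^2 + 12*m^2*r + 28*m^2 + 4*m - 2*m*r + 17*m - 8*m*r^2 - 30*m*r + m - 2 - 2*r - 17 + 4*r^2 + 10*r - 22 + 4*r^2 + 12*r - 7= -4*m^3 + m^2*(12*r + 30) + m*(-8*r^2 - 32*r + 22) + 8*r^2 + 20*r - 48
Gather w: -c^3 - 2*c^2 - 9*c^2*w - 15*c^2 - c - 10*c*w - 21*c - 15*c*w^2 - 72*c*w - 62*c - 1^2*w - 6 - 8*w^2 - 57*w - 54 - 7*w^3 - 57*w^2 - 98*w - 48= -c^3 - 17*c^2 - 84*c - 7*w^3 + w^2*(-15*c - 65) + w*(-9*c^2 - 82*c - 156) - 108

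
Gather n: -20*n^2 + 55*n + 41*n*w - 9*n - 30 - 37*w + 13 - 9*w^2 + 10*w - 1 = -20*n^2 + n*(41*w + 46) - 9*w^2 - 27*w - 18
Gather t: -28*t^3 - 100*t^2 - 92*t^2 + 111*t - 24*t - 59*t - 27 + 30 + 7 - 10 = -28*t^3 - 192*t^2 + 28*t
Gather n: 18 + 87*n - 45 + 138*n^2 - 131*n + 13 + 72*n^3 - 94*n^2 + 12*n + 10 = 72*n^3 + 44*n^2 - 32*n - 4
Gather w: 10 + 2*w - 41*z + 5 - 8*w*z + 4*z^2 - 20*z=w*(2 - 8*z) + 4*z^2 - 61*z + 15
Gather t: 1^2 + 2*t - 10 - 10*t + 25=16 - 8*t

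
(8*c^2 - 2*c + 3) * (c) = 8*c^3 - 2*c^2 + 3*c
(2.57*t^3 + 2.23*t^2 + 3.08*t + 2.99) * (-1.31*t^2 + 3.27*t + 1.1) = -3.3667*t^5 + 5.4826*t^4 + 6.0843*t^3 + 8.6077*t^2 + 13.1653*t + 3.289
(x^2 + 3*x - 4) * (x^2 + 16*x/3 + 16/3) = x^4 + 25*x^3/3 + 52*x^2/3 - 16*x/3 - 64/3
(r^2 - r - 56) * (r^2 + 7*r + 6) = r^4 + 6*r^3 - 57*r^2 - 398*r - 336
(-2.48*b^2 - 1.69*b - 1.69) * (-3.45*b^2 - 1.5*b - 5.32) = 8.556*b^4 + 9.5505*b^3 + 21.5591*b^2 + 11.5258*b + 8.9908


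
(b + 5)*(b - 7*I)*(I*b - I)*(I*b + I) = -b^4 - 5*b^3 + 7*I*b^3 + b^2 + 35*I*b^2 + 5*b - 7*I*b - 35*I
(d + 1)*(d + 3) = d^2 + 4*d + 3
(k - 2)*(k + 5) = k^2 + 3*k - 10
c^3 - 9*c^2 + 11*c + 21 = (c - 7)*(c - 3)*(c + 1)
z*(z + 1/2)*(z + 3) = z^3 + 7*z^2/2 + 3*z/2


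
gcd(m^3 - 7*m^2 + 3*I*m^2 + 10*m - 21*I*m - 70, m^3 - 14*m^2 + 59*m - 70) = m - 7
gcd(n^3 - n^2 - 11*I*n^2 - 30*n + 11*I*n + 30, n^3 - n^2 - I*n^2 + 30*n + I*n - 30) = n^2 + n*(-1 - 6*I) + 6*I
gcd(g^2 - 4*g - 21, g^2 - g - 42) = g - 7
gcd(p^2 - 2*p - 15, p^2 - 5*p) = p - 5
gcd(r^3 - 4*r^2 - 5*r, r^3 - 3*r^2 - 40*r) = r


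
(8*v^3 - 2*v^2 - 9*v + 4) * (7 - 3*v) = -24*v^4 + 62*v^3 + 13*v^2 - 75*v + 28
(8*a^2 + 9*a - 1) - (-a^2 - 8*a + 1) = 9*a^2 + 17*a - 2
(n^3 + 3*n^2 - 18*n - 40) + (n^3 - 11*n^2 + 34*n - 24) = 2*n^3 - 8*n^2 + 16*n - 64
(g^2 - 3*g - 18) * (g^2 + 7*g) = g^4 + 4*g^3 - 39*g^2 - 126*g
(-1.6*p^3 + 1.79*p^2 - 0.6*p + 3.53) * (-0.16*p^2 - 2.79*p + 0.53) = 0.256*p^5 + 4.1776*p^4 - 5.7461*p^3 + 2.0579*p^2 - 10.1667*p + 1.8709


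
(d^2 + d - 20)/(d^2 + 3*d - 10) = (d - 4)/(d - 2)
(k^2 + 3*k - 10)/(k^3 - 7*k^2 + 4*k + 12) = (k + 5)/(k^2 - 5*k - 6)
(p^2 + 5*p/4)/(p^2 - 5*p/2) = (4*p + 5)/(2*(2*p - 5))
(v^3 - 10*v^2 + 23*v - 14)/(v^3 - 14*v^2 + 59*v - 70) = (v - 1)/(v - 5)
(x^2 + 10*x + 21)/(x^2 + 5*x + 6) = (x + 7)/(x + 2)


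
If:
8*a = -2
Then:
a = -1/4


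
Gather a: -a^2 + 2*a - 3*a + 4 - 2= -a^2 - a + 2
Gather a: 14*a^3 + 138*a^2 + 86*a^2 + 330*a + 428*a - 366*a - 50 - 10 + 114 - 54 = 14*a^3 + 224*a^2 + 392*a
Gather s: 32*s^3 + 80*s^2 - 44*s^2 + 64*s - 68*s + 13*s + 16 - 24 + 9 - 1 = 32*s^3 + 36*s^2 + 9*s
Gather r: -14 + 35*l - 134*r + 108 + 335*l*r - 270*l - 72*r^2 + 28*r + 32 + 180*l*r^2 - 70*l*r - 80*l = -315*l + r^2*(180*l - 72) + r*(265*l - 106) + 126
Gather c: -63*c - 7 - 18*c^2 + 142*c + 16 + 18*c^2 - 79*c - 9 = 0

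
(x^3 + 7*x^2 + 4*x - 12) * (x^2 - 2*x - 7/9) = x^5 + 5*x^4 - 97*x^3/9 - 229*x^2/9 + 188*x/9 + 28/3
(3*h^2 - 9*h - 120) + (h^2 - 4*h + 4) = 4*h^2 - 13*h - 116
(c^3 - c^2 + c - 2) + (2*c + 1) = c^3 - c^2 + 3*c - 1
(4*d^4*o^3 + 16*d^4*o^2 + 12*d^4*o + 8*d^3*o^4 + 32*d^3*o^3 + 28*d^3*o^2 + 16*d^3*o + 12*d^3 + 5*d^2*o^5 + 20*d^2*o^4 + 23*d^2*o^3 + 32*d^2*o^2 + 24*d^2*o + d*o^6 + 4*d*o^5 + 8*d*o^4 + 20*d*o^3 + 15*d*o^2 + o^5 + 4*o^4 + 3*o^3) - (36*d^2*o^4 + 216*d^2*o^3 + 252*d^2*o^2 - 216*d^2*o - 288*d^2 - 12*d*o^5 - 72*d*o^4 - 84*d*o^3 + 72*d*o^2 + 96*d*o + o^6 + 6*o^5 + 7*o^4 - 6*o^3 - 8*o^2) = 4*d^4*o^3 + 16*d^4*o^2 + 12*d^4*o + 8*d^3*o^4 + 32*d^3*o^3 + 28*d^3*o^2 + 16*d^3*o + 12*d^3 + 5*d^2*o^5 - 16*d^2*o^4 - 193*d^2*o^3 - 220*d^2*o^2 + 240*d^2*o + 288*d^2 + d*o^6 + 16*d*o^5 + 80*d*o^4 + 104*d*o^3 - 57*d*o^2 - 96*d*o - o^6 - 5*o^5 - 3*o^4 + 9*o^3 + 8*o^2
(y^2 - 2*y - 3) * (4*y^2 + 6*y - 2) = 4*y^4 - 2*y^3 - 26*y^2 - 14*y + 6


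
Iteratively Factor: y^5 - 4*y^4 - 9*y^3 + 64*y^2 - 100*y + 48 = (y - 1)*(y^4 - 3*y^3 - 12*y^2 + 52*y - 48) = (y - 1)*(y + 4)*(y^3 - 7*y^2 + 16*y - 12) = (y - 2)*(y - 1)*(y + 4)*(y^2 - 5*y + 6) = (y - 3)*(y - 2)*(y - 1)*(y + 4)*(y - 2)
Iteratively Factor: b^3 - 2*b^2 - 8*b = (b)*(b^2 - 2*b - 8) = b*(b - 4)*(b + 2)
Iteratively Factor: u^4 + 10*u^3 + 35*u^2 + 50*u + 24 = (u + 4)*(u^3 + 6*u^2 + 11*u + 6) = (u + 3)*(u + 4)*(u^2 + 3*u + 2) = (u + 2)*(u + 3)*(u + 4)*(u + 1)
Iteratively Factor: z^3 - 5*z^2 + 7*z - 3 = (z - 3)*(z^2 - 2*z + 1) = (z - 3)*(z - 1)*(z - 1)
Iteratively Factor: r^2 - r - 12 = (r + 3)*(r - 4)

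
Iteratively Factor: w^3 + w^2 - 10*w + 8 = (w + 4)*(w^2 - 3*w + 2) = (w - 1)*(w + 4)*(w - 2)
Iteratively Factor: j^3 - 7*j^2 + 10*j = (j)*(j^2 - 7*j + 10) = j*(j - 2)*(j - 5)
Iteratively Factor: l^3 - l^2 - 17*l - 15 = (l - 5)*(l^2 + 4*l + 3) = (l - 5)*(l + 1)*(l + 3)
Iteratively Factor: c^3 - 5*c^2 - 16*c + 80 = (c - 5)*(c^2 - 16) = (c - 5)*(c - 4)*(c + 4)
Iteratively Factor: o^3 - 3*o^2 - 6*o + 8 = (o - 4)*(o^2 + o - 2) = (o - 4)*(o + 2)*(o - 1)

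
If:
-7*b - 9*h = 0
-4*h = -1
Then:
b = -9/28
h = 1/4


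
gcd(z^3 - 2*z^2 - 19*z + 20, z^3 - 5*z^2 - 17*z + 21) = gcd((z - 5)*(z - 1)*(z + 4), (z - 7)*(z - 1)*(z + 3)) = z - 1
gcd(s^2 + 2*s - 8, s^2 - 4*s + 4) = s - 2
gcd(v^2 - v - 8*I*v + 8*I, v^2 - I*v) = 1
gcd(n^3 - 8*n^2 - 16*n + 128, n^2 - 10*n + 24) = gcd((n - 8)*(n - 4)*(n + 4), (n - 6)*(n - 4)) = n - 4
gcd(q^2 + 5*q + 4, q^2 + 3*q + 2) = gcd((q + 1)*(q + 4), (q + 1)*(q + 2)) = q + 1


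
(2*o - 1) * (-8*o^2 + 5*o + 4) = -16*o^3 + 18*o^2 + 3*o - 4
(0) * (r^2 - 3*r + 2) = 0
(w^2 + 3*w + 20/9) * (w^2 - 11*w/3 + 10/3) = w^4 - 2*w^3/3 - 49*w^2/9 + 50*w/27 + 200/27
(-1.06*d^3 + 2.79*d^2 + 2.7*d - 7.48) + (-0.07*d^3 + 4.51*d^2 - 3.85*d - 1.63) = -1.13*d^3 + 7.3*d^2 - 1.15*d - 9.11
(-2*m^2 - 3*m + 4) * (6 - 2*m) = 4*m^3 - 6*m^2 - 26*m + 24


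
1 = 1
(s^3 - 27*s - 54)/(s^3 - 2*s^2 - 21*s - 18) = (s + 3)/(s + 1)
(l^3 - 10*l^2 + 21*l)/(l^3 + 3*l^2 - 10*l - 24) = l*(l - 7)/(l^2 + 6*l + 8)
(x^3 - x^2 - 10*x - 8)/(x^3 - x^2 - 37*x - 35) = (x^2 - 2*x - 8)/(x^2 - 2*x - 35)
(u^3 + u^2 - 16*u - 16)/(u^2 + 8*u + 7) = (u^2 - 16)/(u + 7)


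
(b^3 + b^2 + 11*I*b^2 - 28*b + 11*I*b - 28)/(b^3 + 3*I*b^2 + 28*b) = (b^2 + b*(1 + 4*I) + 4*I)/(b*(b - 4*I))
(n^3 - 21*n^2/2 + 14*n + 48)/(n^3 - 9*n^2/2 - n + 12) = (n - 8)/(n - 2)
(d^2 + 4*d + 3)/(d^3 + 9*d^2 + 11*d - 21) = (d + 1)/(d^2 + 6*d - 7)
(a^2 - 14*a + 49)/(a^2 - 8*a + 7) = (a - 7)/(a - 1)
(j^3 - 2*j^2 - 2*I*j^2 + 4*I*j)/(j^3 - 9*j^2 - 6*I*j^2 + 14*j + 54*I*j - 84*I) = j*(j - 2*I)/(j^2 - j*(7 + 6*I) + 42*I)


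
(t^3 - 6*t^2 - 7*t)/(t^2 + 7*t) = (t^2 - 6*t - 7)/(t + 7)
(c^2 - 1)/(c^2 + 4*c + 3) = (c - 1)/(c + 3)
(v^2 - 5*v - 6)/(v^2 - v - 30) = (v + 1)/(v + 5)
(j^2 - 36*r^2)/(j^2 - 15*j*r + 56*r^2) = (j^2 - 36*r^2)/(j^2 - 15*j*r + 56*r^2)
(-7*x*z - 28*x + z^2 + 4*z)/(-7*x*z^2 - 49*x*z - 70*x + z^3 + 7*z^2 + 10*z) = (z + 4)/(z^2 + 7*z + 10)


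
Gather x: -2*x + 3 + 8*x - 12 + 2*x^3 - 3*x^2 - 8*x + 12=2*x^3 - 3*x^2 - 2*x + 3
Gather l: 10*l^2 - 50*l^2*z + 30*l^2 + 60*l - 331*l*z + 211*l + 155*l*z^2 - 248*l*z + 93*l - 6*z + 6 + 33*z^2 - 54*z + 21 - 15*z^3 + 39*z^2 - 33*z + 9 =l^2*(40 - 50*z) + l*(155*z^2 - 579*z + 364) - 15*z^3 + 72*z^2 - 93*z + 36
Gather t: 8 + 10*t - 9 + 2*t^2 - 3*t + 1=2*t^2 + 7*t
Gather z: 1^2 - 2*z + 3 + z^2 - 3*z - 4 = z^2 - 5*z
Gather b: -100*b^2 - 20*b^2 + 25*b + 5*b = -120*b^2 + 30*b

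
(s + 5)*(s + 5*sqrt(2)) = s^2 + 5*s + 5*sqrt(2)*s + 25*sqrt(2)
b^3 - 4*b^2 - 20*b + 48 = (b - 6)*(b - 2)*(b + 4)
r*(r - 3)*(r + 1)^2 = r^4 - r^3 - 5*r^2 - 3*r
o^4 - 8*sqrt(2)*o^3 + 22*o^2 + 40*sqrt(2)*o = o*(o - 5*sqrt(2))*(o - 4*sqrt(2))*(o + sqrt(2))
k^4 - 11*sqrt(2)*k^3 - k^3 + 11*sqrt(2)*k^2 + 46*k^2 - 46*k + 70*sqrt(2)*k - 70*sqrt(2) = (k - 1)*(k - 7*sqrt(2))*(k - 5*sqrt(2))*(k + sqrt(2))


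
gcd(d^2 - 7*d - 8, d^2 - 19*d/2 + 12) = d - 8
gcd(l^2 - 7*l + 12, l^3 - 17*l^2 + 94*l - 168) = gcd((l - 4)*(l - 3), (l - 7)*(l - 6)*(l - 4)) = l - 4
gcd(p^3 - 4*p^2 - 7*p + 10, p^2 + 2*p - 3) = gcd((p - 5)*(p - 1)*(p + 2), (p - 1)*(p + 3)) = p - 1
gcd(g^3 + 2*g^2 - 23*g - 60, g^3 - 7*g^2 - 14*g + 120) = g^2 - g - 20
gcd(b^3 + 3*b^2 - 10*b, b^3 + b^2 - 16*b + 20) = b^2 + 3*b - 10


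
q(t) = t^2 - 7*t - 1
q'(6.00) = 5.00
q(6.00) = -7.00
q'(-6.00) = -19.00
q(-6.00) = 77.00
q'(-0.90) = -8.80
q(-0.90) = 6.11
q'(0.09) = -6.82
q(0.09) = -1.62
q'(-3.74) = -14.48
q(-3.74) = 39.17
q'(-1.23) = -9.46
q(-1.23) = 9.12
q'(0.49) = -6.02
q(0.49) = -4.19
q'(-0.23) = -7.46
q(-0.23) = 0.66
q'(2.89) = -1.22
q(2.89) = -12.88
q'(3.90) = 0.80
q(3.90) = -13.09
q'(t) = 2*t - 7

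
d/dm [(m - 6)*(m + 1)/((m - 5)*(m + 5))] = (5*m^2 - 38*m + 125)/(m^4 - 50*m^2 + 625)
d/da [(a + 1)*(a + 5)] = 2*a + 6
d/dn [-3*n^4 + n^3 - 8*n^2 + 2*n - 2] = -12*n^3 + 3*n^2 - 16*n + 2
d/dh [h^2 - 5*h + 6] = 2*h - 5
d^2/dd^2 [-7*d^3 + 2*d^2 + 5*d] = 4 - 42*d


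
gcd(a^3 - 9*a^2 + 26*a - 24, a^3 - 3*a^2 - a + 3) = a - 3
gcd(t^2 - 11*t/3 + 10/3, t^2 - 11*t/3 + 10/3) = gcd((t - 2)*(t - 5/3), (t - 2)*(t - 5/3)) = t^2 - 11*t/3 + 10/3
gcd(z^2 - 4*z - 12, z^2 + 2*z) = z + 2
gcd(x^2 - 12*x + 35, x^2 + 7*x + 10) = 1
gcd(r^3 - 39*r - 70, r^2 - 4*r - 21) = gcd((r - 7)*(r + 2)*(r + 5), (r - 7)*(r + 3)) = r - 7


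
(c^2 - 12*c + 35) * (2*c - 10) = 2*c^3 - 34*c^2 + 190*c - 350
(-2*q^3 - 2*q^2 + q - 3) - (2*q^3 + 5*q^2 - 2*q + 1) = -4*q^3 - 7*q^2 + 3*q - 4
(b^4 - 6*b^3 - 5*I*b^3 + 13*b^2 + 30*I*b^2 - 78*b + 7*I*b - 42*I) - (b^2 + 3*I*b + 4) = b^4 - 6*b^3 - 5*I*b^3 + 12*b^2 + 30*I*b^2 - 78*b + 4*I*b - 4 - 42*I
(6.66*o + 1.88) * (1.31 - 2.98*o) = -19.8468*o^2 + 3.1222*o + 2.4628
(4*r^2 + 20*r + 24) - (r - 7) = 4*r^2 + 19*r + 31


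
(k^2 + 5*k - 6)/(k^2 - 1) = (k + 6)/(k + 1)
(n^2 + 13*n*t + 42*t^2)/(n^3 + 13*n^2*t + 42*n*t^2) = 1/n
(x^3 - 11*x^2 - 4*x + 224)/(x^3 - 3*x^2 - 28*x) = (x - 8)/x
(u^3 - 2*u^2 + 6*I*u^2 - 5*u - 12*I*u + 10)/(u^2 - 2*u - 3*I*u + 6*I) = (u^2 + 6*I*u - 5)/(u - 3*I)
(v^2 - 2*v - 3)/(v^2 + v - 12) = (v + 1)/(v + 4)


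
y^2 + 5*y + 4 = (y + 1)*(y + 4)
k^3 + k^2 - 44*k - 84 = (k - 7)*(k + 2)*(k + 6)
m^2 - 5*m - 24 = (m - 8)*(m + 3)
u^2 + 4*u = u*(u + 4)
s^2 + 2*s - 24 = (s - 4)*(s + 6)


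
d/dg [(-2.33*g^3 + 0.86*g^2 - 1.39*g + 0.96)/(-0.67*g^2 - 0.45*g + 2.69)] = (1.5611*g^4 + 2.097*g^3 - 20.1214*g^2 + 5.9132*g - 3.3071)/(0.4489*g^4 + 0.603*g^3 - 3.4021*g^2 - 2.421*g + 7.2361)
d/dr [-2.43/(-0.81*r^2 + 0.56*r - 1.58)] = (1.3608 - 3.9366*r)/(0.81*r^2 - 0.56*r + 1.58)^2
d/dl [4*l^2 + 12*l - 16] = 8*l + 12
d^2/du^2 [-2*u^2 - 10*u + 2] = -4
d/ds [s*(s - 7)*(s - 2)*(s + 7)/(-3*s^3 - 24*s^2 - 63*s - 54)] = (-s^5 - 13*s^4 - 57*s^3 + 379*s^2 + 784*s - 588)/(3*(s^5 + 13*s^4 + 67*s^3 + 171*s^2 + 216*s + 108))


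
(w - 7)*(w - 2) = w^2 - 9*w + 14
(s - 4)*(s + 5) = s^2 + s - 20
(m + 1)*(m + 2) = m^2 + 3*m + 2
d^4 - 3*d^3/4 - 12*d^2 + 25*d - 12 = (d - 2)^2*(d - 3/4)*(d + 4)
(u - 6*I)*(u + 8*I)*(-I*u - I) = -I*u^3 + 2*u^2 - I*u^2 + 2*u - 48*I*u - 48*I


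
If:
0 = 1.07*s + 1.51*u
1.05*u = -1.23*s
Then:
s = 0.00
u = 0.00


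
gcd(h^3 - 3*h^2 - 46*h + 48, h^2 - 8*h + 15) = 1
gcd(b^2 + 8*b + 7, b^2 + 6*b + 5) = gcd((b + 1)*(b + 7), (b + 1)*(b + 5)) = b + 1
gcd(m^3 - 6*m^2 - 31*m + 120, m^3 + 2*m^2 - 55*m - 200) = m^2 - 3*m - 40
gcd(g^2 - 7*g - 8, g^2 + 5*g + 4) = g + 1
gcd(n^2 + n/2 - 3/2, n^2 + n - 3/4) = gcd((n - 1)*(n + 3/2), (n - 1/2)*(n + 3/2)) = n + 3/2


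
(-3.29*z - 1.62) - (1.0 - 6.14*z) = 2.85*z - 2.62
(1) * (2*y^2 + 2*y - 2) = 2*y^2 + 2*y - 2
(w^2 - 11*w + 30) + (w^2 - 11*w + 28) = 2*w^2 - 22*w + 58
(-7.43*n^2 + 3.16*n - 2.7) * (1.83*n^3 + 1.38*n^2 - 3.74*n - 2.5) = -13.5969*n^5 - 4.4706*n^4 + 27.208*n^3 + 3.0306*n^2 + 2.198*n + 6.75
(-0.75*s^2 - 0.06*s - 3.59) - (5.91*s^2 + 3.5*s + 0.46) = -6.66*s^2 - 3.56*s - 4.05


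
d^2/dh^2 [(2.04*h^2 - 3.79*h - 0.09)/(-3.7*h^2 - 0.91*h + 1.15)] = (-2.8421709430404e-14*h^4 + 117.50756*h^3 - 44.6886*h^2 + 98.57688*h + 3.451628)/(50.653*h^6 + 37.3737*h^5 - 38.03859*h^4 - 22.478729*h^3 + 11.822805*h^2 + 3.610425*h - 1.520875)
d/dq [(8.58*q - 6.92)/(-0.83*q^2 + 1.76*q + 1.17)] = (7.1214*q^2 - 11.4872*q + 22.2178)/(0.6889*q^4 - 2.9216*q^3 + 1.1554*q^2 + 4.1184*q + 1.3689)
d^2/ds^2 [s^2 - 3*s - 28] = 2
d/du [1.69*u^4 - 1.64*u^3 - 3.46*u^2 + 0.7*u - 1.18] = 6.76*u^3 - 4.92*u^2 - 6.92*u + 0.7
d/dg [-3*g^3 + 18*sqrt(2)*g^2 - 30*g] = -9*g^2 + 36*sqrt(2)*g - 30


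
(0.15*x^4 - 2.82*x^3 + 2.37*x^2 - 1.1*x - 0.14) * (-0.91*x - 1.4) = -0.1365*x^5 + 2.3562*x^4 + 1.7913*x^3 - 2.317*x^2 + 1.6674*x + 0.196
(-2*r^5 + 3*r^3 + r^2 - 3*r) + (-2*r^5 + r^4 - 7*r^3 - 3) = -4*r^5 + r^4 - 4*r^3 + r^2 - 3*r - 3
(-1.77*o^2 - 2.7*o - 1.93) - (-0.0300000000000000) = -1.77*o^2 - 2.7*o - 1.9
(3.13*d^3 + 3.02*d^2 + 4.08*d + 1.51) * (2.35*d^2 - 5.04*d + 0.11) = 7.3555*d^5 - 8.6782*d^4 - 5.2885*d^3 - 16.6825*d^2 - 7.1616*d + 0.1661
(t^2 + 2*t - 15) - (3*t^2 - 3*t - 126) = -2*t^2 + 5*t + 111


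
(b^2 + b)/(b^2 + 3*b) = (b + 1)/(b + 3)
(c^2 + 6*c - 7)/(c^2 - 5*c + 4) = (c + 7)/(c - 4)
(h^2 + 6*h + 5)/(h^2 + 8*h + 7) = (h + 5)/(h + 7)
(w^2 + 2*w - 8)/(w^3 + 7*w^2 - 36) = (w + 4)/(w^2 + 9*w + 18)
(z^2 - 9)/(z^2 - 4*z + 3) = (z + 3)/(z - 1)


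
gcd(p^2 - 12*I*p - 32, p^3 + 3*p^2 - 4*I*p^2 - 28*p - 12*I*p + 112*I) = p - 4*I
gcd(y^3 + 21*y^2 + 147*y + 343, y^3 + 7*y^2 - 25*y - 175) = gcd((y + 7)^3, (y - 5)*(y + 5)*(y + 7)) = y + 7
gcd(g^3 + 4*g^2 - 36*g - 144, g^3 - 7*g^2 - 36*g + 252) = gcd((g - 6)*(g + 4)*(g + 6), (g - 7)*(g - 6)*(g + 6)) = g^2 - 36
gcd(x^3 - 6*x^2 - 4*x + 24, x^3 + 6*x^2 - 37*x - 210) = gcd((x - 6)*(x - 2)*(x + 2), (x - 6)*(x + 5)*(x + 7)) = x - 6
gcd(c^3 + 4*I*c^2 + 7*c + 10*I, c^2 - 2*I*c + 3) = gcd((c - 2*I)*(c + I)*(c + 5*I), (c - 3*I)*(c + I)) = c + I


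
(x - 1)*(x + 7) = x^2 + 6*x - 7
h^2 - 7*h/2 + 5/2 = (h - 5/2)*(h - 1)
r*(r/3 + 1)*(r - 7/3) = r^3/3 + 2*r^2/9 - 7*r/3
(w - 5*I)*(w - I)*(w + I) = w^3 - 5*I*w^2 + w - 5*I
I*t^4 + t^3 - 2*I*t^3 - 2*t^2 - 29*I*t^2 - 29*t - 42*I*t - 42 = (t - 7)*(t + 2)*(t + 3)*(I*t + 1)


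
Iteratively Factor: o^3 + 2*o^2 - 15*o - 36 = (o - 4)*(o^2 + 6*o + 9) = (o - 4)*(o + 3)*(o + 3)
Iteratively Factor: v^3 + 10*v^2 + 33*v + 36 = (v + 4)*(v^2 + 6*v + 9) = (v + 3)*(v + 4)*(v + 3)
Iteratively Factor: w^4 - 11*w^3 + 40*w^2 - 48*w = (w - 4)*(w^3 - 7*w^2 + 12*w) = (w - 4)*(w - 3)*(w^2 - 4*w) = (w - 4)^2*(w - 3)*(w)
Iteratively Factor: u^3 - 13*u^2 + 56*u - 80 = (u - 4)*(u^2 - 9*u + 20) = (u - 4)^2*(u - 5)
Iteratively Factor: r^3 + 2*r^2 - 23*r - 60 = (r + 3)*(r^2 - r - 20) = (r + 3)*(r + 4)*(r - 5)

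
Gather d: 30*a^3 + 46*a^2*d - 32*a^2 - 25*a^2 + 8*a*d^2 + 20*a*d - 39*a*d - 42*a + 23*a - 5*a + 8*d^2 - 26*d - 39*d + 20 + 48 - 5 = 30*a^3 - 57*a^2 - 24*a + d^2*(8*a + 8) + d*(46*a^2 - 19*a - 65) + 63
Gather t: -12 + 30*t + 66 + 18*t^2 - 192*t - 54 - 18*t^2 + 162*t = 0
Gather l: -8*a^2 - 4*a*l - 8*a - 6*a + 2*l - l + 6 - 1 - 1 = -8*a^2 - 14*a + l*(1 - 4*a) + 4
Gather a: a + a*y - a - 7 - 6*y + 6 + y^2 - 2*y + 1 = a*y + y^2 - 8*y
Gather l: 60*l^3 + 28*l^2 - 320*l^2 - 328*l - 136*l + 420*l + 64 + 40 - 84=60*l^3 - 292*l^2 - 44*l + 20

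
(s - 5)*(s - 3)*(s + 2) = s^3 - 6*s^2 - s + 30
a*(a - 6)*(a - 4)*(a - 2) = a^4 - 12*a^3 + 44*a^2 - 48*a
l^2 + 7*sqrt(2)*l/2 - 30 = (l - 5*sqrt(2)/2)*(l + 6*sqrt(2))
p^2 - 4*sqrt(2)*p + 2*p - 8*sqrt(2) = (p + 2)*(p - 4*sqrt(2))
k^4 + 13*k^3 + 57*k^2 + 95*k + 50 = (k + 1)*(k + 2)*(k + 5)^2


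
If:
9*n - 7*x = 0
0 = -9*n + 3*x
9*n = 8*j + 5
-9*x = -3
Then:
No Solution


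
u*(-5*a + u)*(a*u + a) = -5*a^2*u^2 - 5*a^2*u + a*u^3 + a*u^2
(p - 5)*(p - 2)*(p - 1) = p^3 - 8*p^2 + 17*p - 10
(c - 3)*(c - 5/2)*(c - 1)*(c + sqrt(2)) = c^4 - 13*c^3/2 + sqrt(2)*c^3 - 13*sqrt(2)*c^2/2 + 13*c^2 - 15*c/2 + 13*sqrt(2)*c - 15*sqrt(2)/2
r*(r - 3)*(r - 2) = r^3 - 5*r^2 + 6*r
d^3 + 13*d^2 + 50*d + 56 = (d + 2)*(d + 4)*(d + 7)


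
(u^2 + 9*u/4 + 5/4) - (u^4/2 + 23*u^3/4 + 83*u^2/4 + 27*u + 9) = -u^4/2 - 23*u^3/4 - 79*u^2/4 - 99*u/4 - 31/4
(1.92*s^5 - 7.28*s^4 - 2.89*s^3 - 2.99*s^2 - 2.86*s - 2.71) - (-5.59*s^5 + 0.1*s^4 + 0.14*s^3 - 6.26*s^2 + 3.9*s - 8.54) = 7.51*s^5 - 7.38*s^4 - 3.03*s^3 + 3.27*s^2 - 6.76*s + 5.83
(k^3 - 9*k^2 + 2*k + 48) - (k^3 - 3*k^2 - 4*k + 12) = -6*k^2 + 6*k + 36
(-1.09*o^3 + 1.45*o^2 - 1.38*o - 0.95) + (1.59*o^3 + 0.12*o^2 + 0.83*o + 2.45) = 0.5*o^3 + 1.57*o^2 - 0.55*o + 1.5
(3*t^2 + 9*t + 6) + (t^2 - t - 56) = 4*t^2 + 8*t - 50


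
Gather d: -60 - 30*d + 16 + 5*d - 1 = -25*d - 45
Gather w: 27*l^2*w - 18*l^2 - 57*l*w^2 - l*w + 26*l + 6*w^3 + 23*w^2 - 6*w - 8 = -18*l^2 + 26*l + 6*w^3 + w^2*(23 - 57*l) + w*(27*l^2 - l - 6) - 8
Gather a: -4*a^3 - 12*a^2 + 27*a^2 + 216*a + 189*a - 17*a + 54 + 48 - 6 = -4*a^3 + 15*a^2 + 388*a + 96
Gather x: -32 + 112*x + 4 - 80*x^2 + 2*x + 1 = -80*x^2 + 114*x - 27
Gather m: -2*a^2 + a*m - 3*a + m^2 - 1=-2*a^2 + a*m - 3*a + m^2 - 1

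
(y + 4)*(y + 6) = y^2 + 10*y + 24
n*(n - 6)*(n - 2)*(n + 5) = n^4 - 3*n^3 - 28*n^2 + 60*n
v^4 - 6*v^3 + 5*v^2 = v^2*(v - 5)*(v - 1)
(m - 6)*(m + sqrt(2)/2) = m^2 - 6*m + sqrt(2)*m/2 - 3*sqrt(2)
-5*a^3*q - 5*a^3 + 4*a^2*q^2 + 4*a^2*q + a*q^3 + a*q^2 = (-a + q)*(5*a + q)*(a*q + a)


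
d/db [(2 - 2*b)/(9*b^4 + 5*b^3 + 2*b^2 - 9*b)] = 2*(27*b^4 - 26*b^3 - 13*b^2 - 4*b + 9)/(b^2*(81*b^6 + 90*b^5 + 61*b^4 - 142*b^3 - 86*b^2 - 36*b + 81))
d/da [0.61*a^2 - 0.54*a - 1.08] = 1.22*a - 0.54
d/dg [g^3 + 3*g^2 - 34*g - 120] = 3*g^2 + 6*g - 34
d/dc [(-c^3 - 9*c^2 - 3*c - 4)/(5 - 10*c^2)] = (2*c^4 - 9*c^2 - 34*c - 3)/(5*(4*c^4 - 4*c^2 + 1))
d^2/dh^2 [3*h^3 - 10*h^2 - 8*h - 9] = 18*h - 20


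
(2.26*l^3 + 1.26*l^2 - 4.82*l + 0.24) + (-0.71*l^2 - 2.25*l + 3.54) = 2.26*l^3 + 0.55*l^2 - 7.07*l + 3.78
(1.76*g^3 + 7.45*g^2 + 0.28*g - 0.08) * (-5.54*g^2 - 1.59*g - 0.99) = -9.7504*g^5 - 44.0714*g^4 - 15.1391*g^3 - 7.3775*g^2 - 0.15*g + 0.0792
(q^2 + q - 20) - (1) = q^2 + q - 21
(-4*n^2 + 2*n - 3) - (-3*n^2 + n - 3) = -n^2 + n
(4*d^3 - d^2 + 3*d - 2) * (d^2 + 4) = 4*d^5 - d^4 + 19*d^3 - 6*d^2 + 12*d - 8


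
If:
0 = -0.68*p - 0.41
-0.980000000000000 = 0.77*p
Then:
No Solution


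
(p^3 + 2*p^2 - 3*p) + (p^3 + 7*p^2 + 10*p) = 2*p^3 + 9*p^2 + 7*p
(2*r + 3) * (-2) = -4*r - 6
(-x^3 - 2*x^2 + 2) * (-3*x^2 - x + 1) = 3*x^5 + 7*x^4 + x^3 - 8*x^2 - 2*x + 2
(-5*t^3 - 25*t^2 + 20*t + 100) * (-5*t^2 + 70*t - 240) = 25*t^5 - 225*t^4 - 650*t^3 + 6900*t^2 + 2200*t - 24000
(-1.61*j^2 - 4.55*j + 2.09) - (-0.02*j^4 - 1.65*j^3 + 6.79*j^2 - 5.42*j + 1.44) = 0.02*j^4 + 1.65*j^3 - 8.4*j^2 + 0.87*j + 0.65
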